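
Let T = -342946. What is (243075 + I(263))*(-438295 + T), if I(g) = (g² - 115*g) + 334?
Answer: -220570115253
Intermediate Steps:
I(g) = 334 + g² - 115*g
(243075 + I(263))*(-438295 + T) = (243075 + (334 + 263² - 115*263))*(-438295 - 342946) = (243075 + (334 + 69169 - 30245))*(-781241) = (243075 + 39258)*(-781241) = 282333*(-781241) = -220570115253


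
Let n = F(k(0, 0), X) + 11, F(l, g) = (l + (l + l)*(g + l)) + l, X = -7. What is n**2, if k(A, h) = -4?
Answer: 8281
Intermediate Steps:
F(l, g) = 2*l + 2*l*(g + l) (F(l, g) = (l + (2*l)*(g + l)) + l = (l + 2*l*(g + l)) + l = 2*l + 2*l*(g + l))
n = 91 (n = 2*(-4)*(1 - 7 - 4) + 11 = 2*(-4)*(-10) + 11 = 80 + 11 = 91)
n**2 = 91**2 = 8281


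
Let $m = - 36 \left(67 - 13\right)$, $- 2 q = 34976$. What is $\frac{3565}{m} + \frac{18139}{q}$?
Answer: $- \frac{12200867}{4249584} \approx -2.8711$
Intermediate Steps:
$q = -17488$ ($q = \left(- \frac{1}{2}\right) 34976 = -17488$)
$m = -1944$ ($m = \left(-36\right) 54 = -1944$)
$\frac{3565}{m} + \frac{18139}{q} = \frac{3565}{-1944} + \frac{18139}{-17488} = 3565 \left(- \frac{1}{1944}\right) + 18139 \left(- \frac{1}{17488}\right) = - \frac{3565}{1944} - \frac{18139}{17488} = - \frac{12200867}{4249584}$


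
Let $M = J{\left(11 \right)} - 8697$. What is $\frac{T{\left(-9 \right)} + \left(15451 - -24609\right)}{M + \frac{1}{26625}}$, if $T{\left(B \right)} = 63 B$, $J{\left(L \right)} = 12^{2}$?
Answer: $- \frac{1051501125}{227723624} \approx -4.6174$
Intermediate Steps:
$J{\left(L \right)} = 144$
$M = -8553$ ($M = 144 - 8697 = -8553$)
$\frac{T{\left(-9 \right)} + \left(15451 - -24609\right)}{M + \frac{1}{26625}} = \frac{63 \left(-9\right) + \left(15451 - -24609\right)}{-8553 + \frac{1}{26625}} = \frac{-567 + \left(15451 + 24609\right)}{-8553 + \frac{1}{26625}} = \frac{-567 + 40060}{- \frac{227723624}{26625}} = 39493 \left(- \frac{26625}{227723624}\right) = - \frac{1051501125}{227723624}$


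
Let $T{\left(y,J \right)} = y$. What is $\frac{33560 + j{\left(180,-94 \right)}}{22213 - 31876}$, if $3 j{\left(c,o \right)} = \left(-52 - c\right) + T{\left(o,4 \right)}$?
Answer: $- \frac{100354}{28989} \approx -3.4618$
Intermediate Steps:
$j{\left(c,o \right)} = - \frac{52}{3} - \frac{c}{3} + \frac{o}{3}$ ($j{\left(c,o \right)} = \frac{\left(-52 - c\right) + o}{3} = \frac{-52 + o - c}{3} = - \frac{52}{3} - \frac{c}{3} + \frac{o}{3}$)
$\frac{33560 + j{\left(180,-94 \right)}}{22213 - 31876} = \frac{33560 - \frac{326}{3}}{22213 - 31876} = \frac{33560 - \frac{326}{3}}{-9663} = \left(33560 - \frac{326}{3}\right) \left(- \frac{1}{9663}\right) = \frac{100354}{3} \left(- \frac{1}{9663}\right) = - \frac{100354}{28989}$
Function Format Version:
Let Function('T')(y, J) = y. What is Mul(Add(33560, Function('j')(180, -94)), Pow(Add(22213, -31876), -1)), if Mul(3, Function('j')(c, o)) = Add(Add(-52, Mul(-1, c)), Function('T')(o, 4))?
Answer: Rational(-100354, 28989) ≈ -3.4618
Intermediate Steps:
Function('j')(c, o) = Add(Rational(-52, 3), Mul(Rational(-1, 3), c), Mul(Rational(1, 3), o)) (Function('j')(c, o) = Mul(Rational(1, 3), Add(Add(-52, Mul(-1, c)), o)) = Mul(Rational(1, 3), Add(-52, o, Mul(-1, c))) = Add(Rational(-52, 3), Mul(Rational(-1, 3), c), Mul(Rational(1, 3), o)))
Mul(Add(33560, Function('j')(180, -94)), Pow(Add(22213, -31876), -1)) = Mul(Add(33560, Add(Rational(-52, 3), Mul(Rational(-1, 3), 180), Mul(Rational(1, 3), -94))), Pow(Add(22213, -31876), -1)) = Mul(Add(33560, Add(Rational(-52, 3), -60, Rational(-94, 3))), Pow(-9663, -1)) = Mul(Add(33560, Rational(-326, 3)), Rational(-1, 9663)) = Mul(Rational(100354, 3), Rational(-1, 9663)) = Rational(-100354, 28989)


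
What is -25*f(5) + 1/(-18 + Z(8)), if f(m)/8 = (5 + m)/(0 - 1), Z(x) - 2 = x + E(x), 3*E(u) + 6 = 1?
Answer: 57997/29 ≈ 1999.9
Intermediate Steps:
E(u) = -5/3 (E(u) = -2 + (1/3)*1 = -2 + 1/3 = -5/3)
Z(x) = 1/3 + x (Z(x) = 2 + (x - 5/3) = 2 + (-5/3 + x) = 1/3 + x)
f(m) = -40 - 8*m (f(m) = 8*((5 + m)/(0 - 1)) = 8*((5 + m)/(-1)) = 8*((5 + m)*(-1)) = 8*(-5 - m) = -40 - 8*m)
-25*f(5) + 1/(-18 + Z(8)) = -25*(-40 - 8*5) + 1/(-18 + (1/3 + 8)) = -25*(-40 - 40) + 1/(-18 + 25/3) = -25*(-80) + 1/(-29/3) = 2000 - 3/29 = 57997/29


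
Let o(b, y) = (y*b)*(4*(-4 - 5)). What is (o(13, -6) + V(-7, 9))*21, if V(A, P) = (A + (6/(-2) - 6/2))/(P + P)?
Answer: 353717/6 ≈ 58953.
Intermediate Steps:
V(A, P) = (-6 + A)/(2*P) (V(A, P) = (A + (6*(-1/2) - 6*1/2))/((2*P)) = (A + (-3 - 3))*(1/(2*P)) = (A - 6)*(1/(2*P)) = (-6 + A)*(1/(2*P)) = (-6 + A)/(2*P))
o(b, y) = -36*b*y (o(b, y) = (b*y)*(4*(-9)) = (b*y)*(-36) = -36*b*y)
(o(13, -6) + V(-7, 9))*21 = (-36*13*(-6) + (1/2)*(-6 - 7)/9)*21 = (2808 + (1/2)*(1/9)*(-13))*21 = (2808 - 13/18)*21 = (50531/18)*21 = 353717/6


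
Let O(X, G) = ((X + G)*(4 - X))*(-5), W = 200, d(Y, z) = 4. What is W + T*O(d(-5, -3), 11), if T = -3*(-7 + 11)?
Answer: 200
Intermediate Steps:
O(X, G) = -5*(4 - X)*(G + X) (O(X, G) = ((G + X)*(4 - X))*(-5) = ((4 - X)*(G + X))*(-5) = -5*(4 - X)*(G + X))
T = -12 (T = -3*4 = -12)
W + T*O(d(-5, -3), 11) = 200 - 12*(-20*11 - 20*4 + 5*4² + 5*11*4) = 200 - 12*(-220 - 80 + 5*16 + 220) = 200 - 12*(-220 - 80 + 80 + 220) = 200 - 12*0 = 200 + 0 = 200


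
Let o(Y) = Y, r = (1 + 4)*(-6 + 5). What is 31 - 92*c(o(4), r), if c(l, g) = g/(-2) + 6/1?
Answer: -751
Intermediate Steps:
r = -5 (r = 5*(-1) = -5)
c(l, g) = 6 - g/2 (c(l, g) = g*(-1/2) + 6*1 = -g/2 + 6 = 6 - g/2)
31 - 92*c(o(4), r) = 31 - 92*(6 - 1/2*(-5)) = 31 - 92*(6 + 5/2) = 31 - 92*17/2 = 31 - 782 = -751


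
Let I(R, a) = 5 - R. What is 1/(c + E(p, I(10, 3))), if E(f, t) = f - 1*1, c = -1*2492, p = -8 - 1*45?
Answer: -1/2546 ≈ -0.00039277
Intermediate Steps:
p = -53 (p = -8 - 45 = -53)
c = -2492
E(f, t) = -1 + f (E(f, t) = f - 1 = -1 + f)
1/(c + E(p, I(10, 3))) = 1/(-2492 + (-1 - 53)) = 1/(-2492 - 54) = 1/(-2546) = -1/2546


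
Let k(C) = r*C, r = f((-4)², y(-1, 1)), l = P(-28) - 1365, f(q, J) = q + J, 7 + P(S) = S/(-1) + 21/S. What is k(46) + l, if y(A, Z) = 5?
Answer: -1515/4 ≈ -378.75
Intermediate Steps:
P(S) = -7 - S + 21/S (P(S) = -7 + (S/(-1) + 21/S) = -7 + (S*(-1) + 21/S) = -7 + (-S + 21/S) = -7 - S + 21/S)
f(q, J) = J + q
l = -5379/4 (l = (-7 - 1*(-28) + 21/(-28)) - 1365 = (-7 + 28 + 21*(-1/28)) - 1365 = (-7 + 28 - ¾) - 1365 = 81/4 - 1365 = -5379/4 ≈ -1344.8)
r = 21 (r = 5 + (-4)² = 5 + 16 = 21)
k(C) = 21*C
k(46) + l = 21*46 - 5379/4 = 966 - 5379/4 = -1515/4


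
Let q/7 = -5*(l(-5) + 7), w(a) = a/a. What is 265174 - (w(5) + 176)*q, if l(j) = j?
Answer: 277564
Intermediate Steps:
w(a) = 1
q = -70 (q = 7*(-5*(-5 + 7)) = 7*(-5*2) = 7*(-10) = -70)
265174 - (w(5) + 176)*q = 265174 - (1 + 176)*(-70) = 265174 - 177*(-70) = 265174 - 1*(-12390) = 265174 + 12390 = 277564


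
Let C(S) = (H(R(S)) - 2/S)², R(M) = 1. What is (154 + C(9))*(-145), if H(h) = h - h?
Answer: -1809310/81 ≈ -22337.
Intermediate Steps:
H(h) = 0
C(S) = 4/S² (C(S) = (0 - 2/S)² = (-2/S)² = 4/S²)
(154 + C(9))*(-145) = (154 + 4/9²)*(-145) = (154 + 4*(1/81))*(-145) = (154 + 4/81)*(-145) = (12478/81)*(-145) = -1809310/81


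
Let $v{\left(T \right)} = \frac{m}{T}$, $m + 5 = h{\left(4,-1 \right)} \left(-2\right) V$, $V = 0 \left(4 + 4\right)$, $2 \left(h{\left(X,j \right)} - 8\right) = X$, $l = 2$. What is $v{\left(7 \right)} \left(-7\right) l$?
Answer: $10$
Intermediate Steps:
$h{\left(X,j \right)} = 8 + \frac{X}{2}$
$V = 0$ ($V = 0 \cdot 8 = 0$)
$m = -5$ ($m = -5 + \left(8 + \frac{1}{2} \cdot 4\right) \left(-2\right) 0 = -5 + \left(8 + 2\right) \left(-2\right) 0 = -5 + 10 \left(-2\right) 0 = -5 - 0 = -5 + 0 = -5$)
$v{\left(T \right)} = - \frac{5}{T}$
$v{\left(7 \right)} \left(-7\right) l = - \frac{5}{7} \left(-7\right) 2 = \left(-5\right) \frac{1}{7} \left(-7\right) 2 = \left(- \frac{5}{7}\right) \left(-7\right) 2 = 5 \cdot 2 = 10$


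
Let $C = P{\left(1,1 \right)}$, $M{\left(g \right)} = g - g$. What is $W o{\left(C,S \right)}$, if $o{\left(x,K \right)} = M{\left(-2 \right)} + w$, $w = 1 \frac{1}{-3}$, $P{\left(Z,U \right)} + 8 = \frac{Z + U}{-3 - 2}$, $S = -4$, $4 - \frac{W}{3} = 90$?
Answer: $86$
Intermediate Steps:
$W = -258$ ($W = 12 - 270 = -258$)
$M{\left(g \right)} = 0$
$P{\left(Z,U \right)} = -8 - \frac{U}{5} - \frac{Z}{5}$ ($P{\left(Z,U \right)} = -8 + \frac{Z + U}{-3 - 2} = -8 + \frac{U + Z}{-5} = -8 + \left(U + Z\right) \left(- \frac{1}{5}\right) = -8 - \left(\frac{U}{5} + \frac{Z}{5}\right) = -8 - \frac{U}{5} - \frac{Z}{5}$)
$w = - \frac{1}{3}$ ($w = 1 \left(- \frac{1}{3}\right) = - \frac{1}{3} \approx -0.33333$)
$C = - \frac{42}{5}$ ($C = -8 - \frac{1}{5} - \frac{1}{5} = - \frac{42}{5} \approx -8.4$)
$o{\left(x,K \right)} = - \frac{1}{3}$ ($o{\left(x,K \right)} = 0 - \frac{1}{3} = - \frac{1}{3}$)
$W o{\left(C,S \right)} = \left(-258\right) \left(- \frac{1}{3}\right) = 86$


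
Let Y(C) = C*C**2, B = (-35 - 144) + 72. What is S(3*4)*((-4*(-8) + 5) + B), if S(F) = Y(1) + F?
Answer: -910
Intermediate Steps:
B = -107 (B = -179 + 72 = -107)
Y(C) = C**3
S(F) = 1 + F (S(F) = 1**3 + F = 1 + F)
S(3*4)*((-4*(-8) + 5) + B) = (1 + 3*4)*((-4*(-8) + 5) - 107) = (1 + 12)*((32 + 5) - 107) = 13*(37 - 107) = 13*(-70) = -910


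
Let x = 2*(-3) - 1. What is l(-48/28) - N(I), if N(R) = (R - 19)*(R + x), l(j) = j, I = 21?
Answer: -208/7 ≈ -29.714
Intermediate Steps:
x = -7 (x = -6 - 1 = -7)
N(R) = (-19 + R)*(-7 + R) (N(R) = (R - 19)*(R - 7) = (-19 + R)*(-7 + R))
l(-48/28) - N(I) = -48/28 - (133 + 21² - 26*21) = -48*1/28 - (133 + 441 - 546) = -12/7 - 1*28 = -12/7 - 28 = -208/7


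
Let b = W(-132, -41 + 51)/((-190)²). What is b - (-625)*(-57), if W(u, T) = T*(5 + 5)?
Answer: -12860624/361 ≈ -35625.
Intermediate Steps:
W(u, T) = 10*T (W(u, T) = T*10 = 10*T)
b = 1/361 (b = (10*(-41 + 51))/((-190)²) = (10*10)/36100 = 100*(1/36100) = 1/361 ≈ 0.0027701)
b - (-625)*(-57) = 1/361 - (-625)*(-57) = 1/361 - 1*35625 = 1/361 - 35625 = -12860624/361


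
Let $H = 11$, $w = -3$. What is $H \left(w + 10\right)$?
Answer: $77$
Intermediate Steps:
$H \left(w + 10\right) = 11 \left(-3 + 10\right) = 11 \cdot 7 = 77$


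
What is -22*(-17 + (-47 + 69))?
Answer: -110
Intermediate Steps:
-22*(-17 + (-47 + 69)) = -22*(-17 + 22) = -22*5 = -110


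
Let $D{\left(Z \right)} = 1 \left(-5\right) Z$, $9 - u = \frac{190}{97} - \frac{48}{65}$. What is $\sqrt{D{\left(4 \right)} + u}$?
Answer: $\frac{3 i \sqrt{53977105}}{6305} \approx 3.4958 i$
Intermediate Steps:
$u = \frac{49051}{6305}$ ($u = 9 - \left(\frac{190}{97} - \frac{48}{65}\right) = 9 - \frac{7694}{6305} = \frac{49051}{6305} \approx 7.7797$)
$D{\left(Z \right)} = - 5 Z$
$\sqrt{D{\left(4 \right)} + u} = \sqrt{\left(-5\right) 4 + \frac{49051}{6305}} = \sqrt{-20 + \frac{49051}{6305}} = \sqrt{- \frac{77049}{6305}} = \frac{3 i \sqrt{53977105}}{6305}$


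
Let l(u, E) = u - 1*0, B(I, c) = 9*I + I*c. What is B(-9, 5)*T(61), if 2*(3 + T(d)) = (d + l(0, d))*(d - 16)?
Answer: -172557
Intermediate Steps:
l(u, E) = u (l(u, E) = u + 0 = u)
T(d) = -3 + d*(-16 + d)/2 (T(d) = -3 + ((d + 0)*(d - 16))/2 = -3 + (d*(-16 + d))/2 = -3 + d*(-16 + d)/2)
B(-9, 5)*T(61) = (-9*(9 + 5))*(-3 + (½)*61² - 8*61) = (-9*14)*(-3 + (½)*3721 - 488) = -126*(-3 + 3721/2 - 488) = -126*2739/2 = -172557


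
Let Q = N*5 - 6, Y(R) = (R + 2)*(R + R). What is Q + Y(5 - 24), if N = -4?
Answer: 620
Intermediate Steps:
Y(R) = 2*R*(2 + R) (Y(R) = (2 + R)*(2*R) = 2*R*(2 + R))
Q = -26 (Q = -4*5 - 6 = -20 - 6 = -26)
Q + Y(5 - 24) = -26 + 2*(5 - 24)*(2 + (5 - 24)) = -26 + 2*(-19)*(2 - 19) = -26 + 2*(-19)*(-17) = -26 + 646 = 620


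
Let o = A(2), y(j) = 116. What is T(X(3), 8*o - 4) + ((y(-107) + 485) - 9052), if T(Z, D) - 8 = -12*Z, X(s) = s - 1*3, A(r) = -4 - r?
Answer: -8443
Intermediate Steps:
o = -6 (o = -4 - 1*2 = -4 - 2 = -6)
X(s) = -3 + s (X(s) = s - 3 = -3 + s)
T(Z, D) = 8 - 12*Z
T(X(3), 8*o - 4) + ((y(-107) + 485) - 9052) = (8 - 12*(-3 + 3)) + ((116 + 485) - 9052) = (8 - 12*0) + (601 - 9052) = (8 + 0) - 8451 = 8 - 8451 = -8443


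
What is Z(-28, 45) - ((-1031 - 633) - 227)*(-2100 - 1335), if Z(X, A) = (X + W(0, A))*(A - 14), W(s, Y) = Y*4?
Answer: -6490873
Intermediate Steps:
W(s, Y) = 4*Y
Z(X, A) = (-14 + A)*(X + 4*A) (Z(X, A) = (X + 4*A)*(A - 14) = (X + 4*A)*(-14 + A) = (-14 + A)*(X + 4*A))
Z(-28, 45) - ((-1031 - 633) - 227)*(-2100 - 1335) = (-56*45 - 14*(-28) + 4*45² + 45*(-28)) - ((-1031 - 633) - 227)*(-2100 - 1335) = (-2520 + 392 + 4*2025 - 1260) - (-1664 - 227)*(-3435) = (-2520 + 392 + 8100 - 1260) - (-1891)*(-3435) = 4712 - 1*6495585 = 4712 - 6495585 = -6490873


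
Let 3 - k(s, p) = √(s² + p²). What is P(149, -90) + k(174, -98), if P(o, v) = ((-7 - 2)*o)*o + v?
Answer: -199896 - 2*√9970 ≈ -2.0010e+5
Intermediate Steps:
k(s, p) = 3 - √(p² + s²) (k(s, p) = 3 - √(s² + p²) = 3 - √(p² + s²))
P(o, v) = v - 9*o² (P(o, v) = (-9*o)*o + v = -9*o² + v = v - 9*o²)
P(149, -90) + k(174, -98) = (-90 - 9*149²) + (3 - √((-98)² + 174²)) = (-90 - 9*22201) + (3 - √(9604 + 30276)) = (-90 - 199809) + (3 - √39880) = -199899 + (3 - 2*√9970) = -199896 - 2*√9970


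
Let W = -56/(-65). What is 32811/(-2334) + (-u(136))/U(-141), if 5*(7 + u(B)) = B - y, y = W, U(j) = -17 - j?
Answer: -222912551/15676700 ≈ -14.219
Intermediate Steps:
W = 56/65 (W = -56*(-1/65) = 56/65 ≈ 0.86154)
y = 56/65 ≈ 0.86154
u(B) = -2331/325 + B/5 (u(B) = -7 + (B - 1*56/65)/5 = -7 + (B - 56/65)/5 = -7 + (-56/65 + B)/5 = -7 + (-56/325 + B/5) = -2331/325 + B/5)
32811/(-2334) + (-u(136))/U(-141) = 32811/(-2334) + (-(-2331/325 + (1/5)*136))/(-17 - 1*(-141)) = 32811*(-1/2334) + (-(-2331/325 + 136/5))/(-17 + 141) = -10937/778 - 1*6509/325/124 = -10937/778 - 6509/325*1/124 = -10937/778 - 6509/40300 = -222912551/15676700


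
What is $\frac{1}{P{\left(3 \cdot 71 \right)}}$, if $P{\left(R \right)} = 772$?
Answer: $\frac{1}{772} \approx 0.0012953$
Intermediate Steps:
$\frac{1}{P{\left(3 \cdot 71 \right)}} = \frac{1}{772}$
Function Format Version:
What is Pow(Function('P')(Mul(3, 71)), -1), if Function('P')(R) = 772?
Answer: Rational(1, 772) ≈ 0.0012953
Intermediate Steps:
Pow(Function('P')(Mul(3, 71)), -1) = Pow(772, -1) = Rational(1, 772)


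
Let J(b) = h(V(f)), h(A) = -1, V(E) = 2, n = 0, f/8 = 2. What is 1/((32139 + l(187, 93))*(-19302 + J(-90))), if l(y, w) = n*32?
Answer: -1/620379117 ≈ -1.6119e-9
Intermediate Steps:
f = 16 (f = 8*2 = 16)
J(b) = -1
l(y, w) = 0 (l(y, w) = 0*32 = 0)
1/((32139 + l(187, 93))*(-19302 + J(-90))) = 1/((32139 + 0)*(-19302 - 1)) = 1/(32139*(-19303)) = 1/(-620379117) = -1/620379117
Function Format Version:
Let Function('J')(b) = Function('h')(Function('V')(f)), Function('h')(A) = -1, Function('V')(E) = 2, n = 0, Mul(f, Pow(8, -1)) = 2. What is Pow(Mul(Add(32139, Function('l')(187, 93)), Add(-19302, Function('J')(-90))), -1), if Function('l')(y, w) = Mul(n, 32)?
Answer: Rational(-1, 620379117) ≈ -1.6119e-9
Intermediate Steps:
f = 16 (f = Mul(8, 2) = 16)
Function('J')(b) = -1
Function('l')(y, w) = 0 (Function('l')(y, w) = Mul(0, 32) = 0)
Pow(Mul(Add(32139, Function('l')(187, 93)), Add(-19302, Function('J')(-90))), -1) = Pow(Mul(Add(32139, 0), Add(-19302, -1)), -1) = Pow(Mul(32139, -19303), -1) = Pow(-620379117, -1) = Rational(-1, 620379117)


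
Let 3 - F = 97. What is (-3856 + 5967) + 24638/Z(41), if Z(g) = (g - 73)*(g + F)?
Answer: 1802447/848 ≈ 2125.5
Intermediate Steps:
F = -94 (F = 3 - 1*97 = 3 - 97 = -94)
Z(g) = (-94 + g)*(-73 + g) (Z(g) = (g - 73)*(g - 94) = (-73 + g)*(-94 + g) = (-94 + g)*(-73 + g))
(-3856 + 5967) + 24638/Z(41) = (-3856 + 5967) + 24638/(6862 + 41**2 - 167*41) = 2111 + 24638/(6862 + 1681 - 6847) = 2111 + 24638/1696 = 2111 + 24638*(1/1696) = 2111 + 12319/848 = 1802447/848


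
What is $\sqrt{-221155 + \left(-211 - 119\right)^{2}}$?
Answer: $i \sqrt{112255} \approx 335.04 i$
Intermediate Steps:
$\sqrt{-221155 + \left(-211 - 119\right)^{2}} = \sqrt{-221155 + \left(-330\right)^{2}} = \sqrt{-221155 + 108900} = \sqrt{-112255} = i \sqrt{112255}$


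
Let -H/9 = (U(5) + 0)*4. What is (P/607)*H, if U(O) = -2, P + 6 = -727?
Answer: -52776/607 ≈ -86.946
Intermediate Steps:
P = -733 (P = -6 - 727 = -733)
H = 72 (H = -9*(-2 + 0)*4 = -(-18)*4 = -9*(-8) = 72)
(P/607)*H = -733/607*72 = -52776/607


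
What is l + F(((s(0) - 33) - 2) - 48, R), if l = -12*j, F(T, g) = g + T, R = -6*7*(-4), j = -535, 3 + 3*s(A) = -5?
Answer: 19507/3 ≈ 6502.3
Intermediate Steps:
s(A) = -8/3 (s(A) = -1 + (⅓)*(-5) = -1 - 5/3 = -8/3)
R = 168 (R = -42*(-4) = 168)
F(T, g) = T + g
l = 6420 (l = -12*(-535) = 6420)
l + F(((s(0) - 33) - 2) - 48, R) = 6420 + ((((-8/3 - 33) - 2) - 48) + 168) = 6420 + (((-107/3 - 2) - 48) + 168) = 6420 + ((-113/3 - 48) + 168) = 6420 + (-257/3 + 168) = 6420 + 247/3 = 19507/3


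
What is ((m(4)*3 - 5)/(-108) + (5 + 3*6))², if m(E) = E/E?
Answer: 1545049/2916 ≈ 529.85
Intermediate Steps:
m(E) = 1
((m(4)*3 - 5)/(-108) + (5 + 3*6))² = ((1*3 - 5)/(-108) + (5 + 3*6))² = ((3 - 5)*(-1/108) + (5 + 18))² = (-2*(-1/108) + 23)² = (1/54 + 23)² = (1243/54)² = 1545049/2916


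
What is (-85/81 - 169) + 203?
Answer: 2669/81 ≈ 32.951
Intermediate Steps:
(-85/81 - 169) + 203 = -13774/81 + 203 = 2669/81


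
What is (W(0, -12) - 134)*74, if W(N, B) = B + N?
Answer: -10804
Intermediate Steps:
(W(0, -12) - 134)*74 = ((-12 + 0) - 134)*74 = (-12 - 134)*74 = -146*74 = -10804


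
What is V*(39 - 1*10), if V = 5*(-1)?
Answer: -145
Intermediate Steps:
V = -5
V*(39 - 1*10) = -5*(39 - 1*10) = -5*(39 - 10) = -5*29 = -145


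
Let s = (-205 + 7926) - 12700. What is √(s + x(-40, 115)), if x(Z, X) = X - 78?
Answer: I*√4942 ≈ 70.299*I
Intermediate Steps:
s = -4979 (s = 7721 - 12700 = -4979)
x(Z, X) = -78 + X
√(s + x(-40, 115)) = √(-4979 + (-78 + 115)) = √(-4979 + 37) = √(-4942) = I*√4942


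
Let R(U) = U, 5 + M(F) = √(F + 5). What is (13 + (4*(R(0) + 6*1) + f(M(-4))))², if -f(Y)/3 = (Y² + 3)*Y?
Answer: 70225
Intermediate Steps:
M(F) = -5 + √(5 + F) (M(F) = -5 + √(F + 5) = -5 + √(5 + F))
f(Y) = -3*Y*(3 + Y²) (f(Y) = -3*(Y² + 3)*Y = -3*(3 + Y²)*Y = -3*Y*(3 + Y²))
(13 + (4*(R(0) + 6*1) + f(M(-4))))² = (13 + (4*(0 + 6*1) - 3*(-5 + √(5 - 4))*(3 + (-5 + √(5 - 4))²)))² = (13 + (4*(0 + 6) - 3*(-5 + √1)*(3 + (-5 + √1)²)))² = (13 + (4*6 - 3*(-5 + 1)*(3 + (-5 + 1)²)))² = (13 + (24 - 3*(-4)*(3 + (-4)²)))² = (13 + (24 - 3*(-4)*(3 + 16)))² = (13 + (24 - 3*(-4)*19))² = (13 + (24 + 228))² = (13 + 252)² = 265² = 70225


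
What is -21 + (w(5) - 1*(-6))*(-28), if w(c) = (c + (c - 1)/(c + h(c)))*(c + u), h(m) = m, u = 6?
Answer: -9261/5 ≈ -1852.2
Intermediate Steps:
w(c) = (6 + c)*(c + (-1 + c)/(2*c)) (w(c) = (c + (c - 1)/(c + c))*(c + 6) = (c + (-1 + c)/((2*c)))*(6 + c) = (c + (-1 + c)*(1/(2*c)))*(6 + c) = (c + (-1 + c)/(2*c))*(6 + c) = (6 + c)*(c + (-1 + c)/(2*c)))
-21 + (w(5) - 1*(-6))*(-28) = -21 + ((5/2 + 5² - 3/5 + (13/2)*5) - 1*(-6))*(-28) = -21 + ((5/2 + 25 - 3*⅕ + 65/2) + 6)*(-28) = -21 + ((5/2 + 25 - ⅗ + 65/2) + 6)*(-28) = -21 + (297/5 + 6)*(-28) = -21 + (327/5)*(-28) = -21 - 9156/5 = -9261/5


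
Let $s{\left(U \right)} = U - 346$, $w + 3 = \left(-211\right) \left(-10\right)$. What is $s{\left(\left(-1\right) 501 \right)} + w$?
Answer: $1260$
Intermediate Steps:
$w = 2107$ ($w = -3 - -2110 = -3 + 2110 = 2107$)
$s{\left(U \right)} = -346 + U$ ($s{\left(U \right)} = U - 346 = -346 + U$)
$s{\left(\left(-1\right) 501 \right)} + w = \left(-346 - 501\right) + 2107 = -847 + 2107 = 1260$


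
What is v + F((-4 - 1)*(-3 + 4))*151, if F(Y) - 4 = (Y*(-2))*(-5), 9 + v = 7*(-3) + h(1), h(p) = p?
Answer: -6975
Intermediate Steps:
v = -29 (v = -9 + (7*(-3) + 1) = -9 + (-21 + 1) = -9 - 20 = -29)
F(Y) = 4 + 10*Y (F(Y) = 4 + (Y*(-2))*(-5) = 4 - 2*Y*(-5) = 4 + 10*Y)
v + F((-4 - 1)*(-3 + 4))*151 = -29 + (4 + 10*((-4 - 1)*(-3 + 4)))*151 = -29 + (4 + 10*(-5*1))*151 = -29 + (4 + 10*(-5))*151 = -29 + (4 - 50)*151 = -29 - 46*151 = -29 - 6946 = -6975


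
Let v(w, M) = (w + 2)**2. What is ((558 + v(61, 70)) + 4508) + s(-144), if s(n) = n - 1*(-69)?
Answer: 8960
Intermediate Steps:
s(n) = 69 + n (s(n) = n + 69 = 69 + n)
v(w, M) = (2 + w)**2
((558 + v(61, 70)) + 4508) + s(-144) = ((558 + (2 + 61)**2) + 4508) + (69 - 144) = ((558 + 63**2) + 4508) - 75 = ((558 + 3969) + 4508) - 75 = (4527 + 4508) - 75 = 9035 - 75 = 8960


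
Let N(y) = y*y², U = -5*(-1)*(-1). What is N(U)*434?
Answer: -54250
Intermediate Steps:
U = -5 (U = 5*(-1) = -5)
N(y) = y³
N(U)*434 = (-5)³*434 = -125*434 = -54250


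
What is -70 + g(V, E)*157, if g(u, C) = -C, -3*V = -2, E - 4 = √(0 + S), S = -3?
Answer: -698 - 157*I*√3 ≈ -698.0 - 271.93*I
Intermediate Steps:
E = 4 + I*√3 (E = 4 + √(0 - 3) = 4 + √(-3) = 4 + I*√3 ≈ 4.0 + 1.732*I)
V = ⅔ (V = -⅓*(-2) = ⅔ ≈ 0.66667)
-70 + g(V, E)*157 = -70 - (4 + I*√3)*157 = -70 + (-4 - I*√3)*157 = -70 + (-628 - 157*I*√3) = -698 - 157*I*√3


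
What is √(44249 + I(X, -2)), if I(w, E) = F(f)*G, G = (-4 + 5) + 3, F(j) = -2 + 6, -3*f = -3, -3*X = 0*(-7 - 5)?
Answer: √44265 ≈ 210.39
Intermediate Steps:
X = 0 (X = -0*(-7 - 5) = -0*(-12) = -⅓*0 = 0)
f = 1 (f = -⅓*(-3) = 1)
F(j) = 4
G = 4 (G = 1 + 3 = 4)
I(w, E) = 16 (I(w, E) = 4*4 = 16)
√(44249 + I(X, -2)) = √(44249 + 16) = √44265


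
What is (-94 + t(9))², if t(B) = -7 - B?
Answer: 12100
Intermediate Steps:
(-94 + t(9))² = (-94 + (-7 - 1*9))² = (-94 + (-7 - 9))² = (-94 - 16)² = (-110)² = 12100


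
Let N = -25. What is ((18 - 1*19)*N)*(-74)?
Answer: -1850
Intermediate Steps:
((18 - 1*19)*N)*(-74) = ((18 - 1*19)*(-25))*(-74) = ((18 - 19)*(-25))*(-74) = -1*(-25)*(-74) = 25*(-74) = -1850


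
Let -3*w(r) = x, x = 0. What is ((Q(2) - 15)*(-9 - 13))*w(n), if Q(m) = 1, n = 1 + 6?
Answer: 0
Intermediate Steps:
n = 7
w(r) = 0 (w(r) = -⅓*0 = 0)
((Q(2) - 15)*(-9 - 13))*w(n) = ((1 - 15)*(-9 - 13))*0 = -14*(-22)*0 = 308*0 = 0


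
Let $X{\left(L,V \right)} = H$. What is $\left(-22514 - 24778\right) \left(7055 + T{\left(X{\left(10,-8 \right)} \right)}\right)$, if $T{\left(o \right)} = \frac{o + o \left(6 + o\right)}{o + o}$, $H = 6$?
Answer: $-333952458$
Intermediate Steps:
$X{\left(L,V \right)} = 6$
$T{\left(o \right)} = \frac{o + o \left(6 + o\right)}{2 o}$
$\left(-22514 - 24778\right) \left(7055 + T{\left(X{\left(10,-8 \right)} \right)}\right) = \left(-22514 - 24778\right) \left(7055 + \left(\frac{7}{2} + \frac{1}{2} \cdot 6\right)\right) = - 47292 \left(7055 + \left(\frac{7}{2} + 3\right)\right) = - 47292 \left(7055 + \frac{13}{2}\right) = \left(-47292\right) \frac{14123}{2} = -333952458$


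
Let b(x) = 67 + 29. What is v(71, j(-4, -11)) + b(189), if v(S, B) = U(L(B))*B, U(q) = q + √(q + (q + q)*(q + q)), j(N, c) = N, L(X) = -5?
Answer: 116 - 4*√95 ≈ 77.013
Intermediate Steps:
b(x) = 96
U(q) = q + √(q + 4*q²) (U(q) = q + √(q + (2*q)*(2*q)) = q + √(q + 4*q²))
v(S, B) = B*(-5 + √95) (v(S, B) = (-5 + √(-5*(1 + 4*(-5))))*B = (-5 + √(-5*(1 - 20)))*B = (-5 + √(-5*(-19)))*B = (-5 + √95)*B = B*(-5 + √95))
v(71, j(-4, -11)) + b(189) = -4*(-5 + √95) + 96 = (20 - 4*√95) + 96 = 116 - 4*√95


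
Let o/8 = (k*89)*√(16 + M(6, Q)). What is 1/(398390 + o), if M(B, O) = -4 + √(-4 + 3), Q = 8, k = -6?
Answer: 1/(398390 - 4272*√(12 + I)) ≈ 2.607e-6 + 4.187e-9*I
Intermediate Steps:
M(B, O) = -4 + I (M(B, O) = -4 + √(-1) = -4 + I)
o = -4272*√(12 + I) (o = 8*((-6*89)*√(16 + (-4 + I))) = 8*(-534*√(12 + I)) = -4272*√(12 + I) ≈ -14811.0 - 616.08*I)
1/(398390 + o) = 1/(398390 - 4272*√(12 + I))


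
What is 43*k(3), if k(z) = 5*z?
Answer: 645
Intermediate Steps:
43*k(3) = 43*(5*3) = 43*15 = 645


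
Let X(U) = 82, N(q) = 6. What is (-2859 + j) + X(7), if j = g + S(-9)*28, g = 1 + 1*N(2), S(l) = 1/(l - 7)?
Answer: -11087/4 ≈ -2771.8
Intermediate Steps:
S(l) = 1/(-7 + l)
g = 7 (g = 1 + 1*6 = 1 + 6 = 7)
j = 21/4 (j = 7 + 28/(-7 - 9) = 7 + 28/(-16) = 7 - 1/16*28 = 7 - 7/4 = 21/4 ≈ 5.2500)
(-2859 + j) + X(7) = (-2859 + 21/4) + 82 = -11415/4 + 82 = -11087/4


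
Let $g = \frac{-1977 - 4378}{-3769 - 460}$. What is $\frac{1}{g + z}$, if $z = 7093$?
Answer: $\frac{4229}{30002652} \approx 0.00014095$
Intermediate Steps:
$g = \frac{6355}{4229}$ ($g = - \frac{6355}{-4229} = \left(-6355\right) \left(- \frac{1}{4229}\right) = \frac{6355}{4229} \approx 1.5027$)
$\frac{1}{g + z} = \frac{1}{\frac{6355}{4229} + 7093} = \frac{1}{\frac{30002652}{4229}} = \frac{4229}{30002652}$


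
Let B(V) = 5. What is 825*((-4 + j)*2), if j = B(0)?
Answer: 1650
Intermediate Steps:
j = 5
825*((-4 + j)*2) = 825*((-4 + 5)*2) = 825*(1*2) = 825*2 = 1650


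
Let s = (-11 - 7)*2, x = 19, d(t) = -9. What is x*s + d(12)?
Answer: -693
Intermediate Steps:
s = -36 (s = -18*2 = -36)
x*s + d(12) = 19*(-36) - 9 = -684 - 9 = -693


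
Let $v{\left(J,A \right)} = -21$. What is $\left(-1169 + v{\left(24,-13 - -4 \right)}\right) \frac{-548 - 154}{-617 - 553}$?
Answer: $-714$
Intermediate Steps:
$\left(-1169 + v{\left(24,-13 - -4 \right)}\right) \frac{-548 - 154}{-617 - 553} = \left(-1169 - 21\right) \frac{-548 - 154}{-617 - 553} = - 1190 \left(- \frac{702}{-1170}\right) = - 1190 \left(\left(-702\right) \left(- \frac{1}{1170}\right)\right) = \left(-1190\right) \frac{3}{5} = -714$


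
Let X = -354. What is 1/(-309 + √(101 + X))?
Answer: -309/95734 - I*√253/95734 ≈ -0.0032277 - 0.00016615*I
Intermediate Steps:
1/(-309 + √(101 + X)) = 1/(-309 + √(101 - 354)) = 1/(-309 + √(-253)) = 1/(-309 + I*√253)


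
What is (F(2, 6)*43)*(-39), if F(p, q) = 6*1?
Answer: -10062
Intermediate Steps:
F(p, q) = 6
(F(2, 6)*43)*(-39) = (6*43)*(-39) = 258*(-39) = -10062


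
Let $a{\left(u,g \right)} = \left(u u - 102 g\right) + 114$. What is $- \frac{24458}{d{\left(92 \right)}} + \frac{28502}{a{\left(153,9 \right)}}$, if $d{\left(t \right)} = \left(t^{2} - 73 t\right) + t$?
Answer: $- \frac{50042941}{4159320} \approx -12.032$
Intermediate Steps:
$a{\left(u,g \right)} = 114 + u^{2} - 102 g$ ($a{\left(u,g \right)} = \left(u^{2} - 102 g\right) + 114 = 114 + u^{2} - 102 g$)
$d{\left(t \right)} = t^{2} - 72 t$
$- \frac{24458}{d{\left(92 \right)}} + \frac{28502}{a{\left(153,9 \right)}} = - \frac{24458}{92 \left(-72 + 92\right)} + \frac{28502}{114 + 153^{2} - 918} = - \frac{24458}{92 \cdot 20} + \frac{28502}{114 + 23409 - 918} = - \frac{24458}{1840} + \frac{28502}{22605} = \left(-24458\right) \frac{1}{1840} + 28502 \cdot \frac{1}{22605} = - \frac{12229}{920} + \frac{28502}{22605} = - \frac{50042941}{4159320}$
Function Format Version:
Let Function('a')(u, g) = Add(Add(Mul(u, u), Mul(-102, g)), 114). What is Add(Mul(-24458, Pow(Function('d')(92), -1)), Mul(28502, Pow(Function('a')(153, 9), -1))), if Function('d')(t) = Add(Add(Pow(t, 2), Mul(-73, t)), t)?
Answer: Rational(-50042941, 4159320) ≈ -12.032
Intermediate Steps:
Function('a')(u, g) = Add(114, Pow(u, 2), Mul(-102, g)) (Function('a')(u, g) = Add(Add(Pow(u, 2), Mul(-102, g)), 114) = Add(114, Pow(u, 2), Mul(-102, g)))
Function('d')(t) = Add(Pow(t, 2), Mul(-72, t))
Add(Mul(-24458, Pow(Function('d')(92), -1)), Mul(28502, Pow(Function('a')(153, 9), -1))) = Add(Mul(-24458, Pow(Mul(92, Add(-72, 92)), -1)), Mul(28502, Pow(Add(114, Pow(153, 2), Mul(-102, 9)), -1))) = Add(Mul(-24458, Pow(Mul(92, 20), -1)), Mul(28502, Pow(Add(114, 23409, -918), -1))) = Add(Mul(-24458, Pow(1840, -1)), Mul(28502, Pow(22605, -1))) = Add(Mul(-24458, Rational(1, 1840)), Mul(28502, Rational(1, 22605))) = Add(Rational(-12229, 920), Rational(28502, 22605)) = Rational(-50042941, 4159320)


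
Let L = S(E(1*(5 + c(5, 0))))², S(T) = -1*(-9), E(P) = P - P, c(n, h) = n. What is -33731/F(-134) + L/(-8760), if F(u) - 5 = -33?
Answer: 24623441/20440 ≈ 1204.7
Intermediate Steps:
F(u) = -28 (F(u) = 5 - 33 = -28)
E(P) = 0
S(T) = 9
L = 81 (L = 9² = 81)
-33731/F(-134) + L/(-8760) = -33731/(-28) + 81/(-8760) = -33731*(-1/28) + 81*(-1/8760) = 33731/28 - 27/2920 = 24623441/20440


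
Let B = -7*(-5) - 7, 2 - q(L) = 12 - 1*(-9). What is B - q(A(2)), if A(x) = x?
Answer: 47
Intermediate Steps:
q(L) = -19 (q(L) = 2 - (12 - 1*(-9)) = 2 - (12 + 9) = 2 - 1*21 = 2 - 21 = -19)
B = 28 (B = 35 - 7 = 28)
B - q(A(2)) = 28 - 1*(-19) = 28 + 19 = 47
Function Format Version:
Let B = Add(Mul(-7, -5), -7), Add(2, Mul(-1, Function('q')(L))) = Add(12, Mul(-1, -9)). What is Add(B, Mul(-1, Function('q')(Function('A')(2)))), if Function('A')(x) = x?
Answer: 47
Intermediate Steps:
Function('q')(L) = -19 (Function('q')(L) = Add(2, Mul(-1, Add(12, Mul(-1, -9)))) = Add(2, Mul(-1, Add(12, 9))) = Add(2, Mul(-1, 21)) = Add(2, -21) = -19)
B = 28 (B = Add(35, -7) = 28)
Add(B, Mul(-1, Function('q')(Function('A')(2)))) = Add(28, Mul(-1, -19)) = Add(28, 19) = 47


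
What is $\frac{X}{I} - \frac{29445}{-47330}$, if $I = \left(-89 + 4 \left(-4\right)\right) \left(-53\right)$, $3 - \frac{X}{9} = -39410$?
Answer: $\frac{1130174469}{17559430} \approx 64.363$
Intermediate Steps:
$X = 354717$ ($X = 27 - -354690 = 27 + 354690 = 354717$)
$I = 5565$ ($I = \left(-89 - 16\right) \left(-53\right) = \left(-105\right) \left(-53\right) = 5565$)
$\frac{X}{I} - \frac{29445}{-47330} = \frac{354717}{5565} - \frac{29445}{-47330} = 354717 \cdot \frac{1}{5565} - - \frac{5889}{9466} = \frac{118239}{1855} + \frac{5889}{9466} = \frac{1130174469}{17559430}$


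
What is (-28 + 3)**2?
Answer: 625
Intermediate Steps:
(-28 + 3)**2 = (-25)**2 = 625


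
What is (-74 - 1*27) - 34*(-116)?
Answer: 3843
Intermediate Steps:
(-74 - 1*27) - 34*(-116) = (-74 - 27) + 3944 = -101 + 3944 = 3843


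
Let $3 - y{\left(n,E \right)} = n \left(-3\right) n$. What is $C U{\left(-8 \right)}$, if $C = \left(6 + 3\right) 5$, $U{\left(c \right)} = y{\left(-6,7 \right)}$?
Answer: $4995$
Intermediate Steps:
$y{\left(n,E \right)} = 3 + 3 n^{2}$ ($y{\left(n,E \right)} = 3 - n \left(-3\right) n = 3 - - 3 n n = 3 - - 3 n^{2} = 3 + 3 n^{2}$)
$U{\left(c \right)} = 111$ ($U{\left(c \right)} = 3 + 3 \left(-6\right)^{2} = 3 + 3 \cdot 36 = 3 + 108 = 111$)
$C = 45$ ($C = 9 \cdot 5 = 45$)
$C U{\left(-8 \right)} = 45 \cdot 111 = 4995$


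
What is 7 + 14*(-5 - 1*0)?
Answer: -63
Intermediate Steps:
7 + 14*(-5 - 1*0) = 7 + 14*(-5 + 0) = 7 + 14*(-5) = 7 - 70 = -63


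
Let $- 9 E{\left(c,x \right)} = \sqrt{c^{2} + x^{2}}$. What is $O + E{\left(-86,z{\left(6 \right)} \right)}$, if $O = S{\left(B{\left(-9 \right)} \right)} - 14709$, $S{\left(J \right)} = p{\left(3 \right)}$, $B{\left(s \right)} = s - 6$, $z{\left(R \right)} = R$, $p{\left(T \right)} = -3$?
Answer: $-14712 - \frac{2 \sqrt{1858}}{9} \approx -14722.0$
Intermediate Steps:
$B{\left(s \right)} = -6 + s$ ($B{\left(s \right)} = s - 6 = -6 + s$)
$E{\left(c,x \right)} = - \frac{\sqrt{c^{2} + x^{2}}}{9}$
$S{\left(J \right)} = -3$
$O = -14712$ ($O = -3 - 14709 = -14712$)
$O + E{\left(-86,z{\left(6 \right)} \right)} = -14712 - \frac{\sqrt{\left(-86\right)^{2} + 6^{2}}}{9} = -14712 - \frac{\sqrt{7396 + 36}}{9} = -14712 - \frac{\sqrt{7432}}{9} = -14712 - \frac{2 \sqrt{1858}}{9}$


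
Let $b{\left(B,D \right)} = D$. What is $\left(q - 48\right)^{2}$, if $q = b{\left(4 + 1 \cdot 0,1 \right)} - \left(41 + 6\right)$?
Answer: $8836$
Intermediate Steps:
$q = -46$ ($q = 1 - \left(41 + 6\right) = 1 - 47 = -46$)
$\left(q - 48\right)^{2} = \left(-46 - 48\right)^{2} = \left(-94\right)^{2} = 8836$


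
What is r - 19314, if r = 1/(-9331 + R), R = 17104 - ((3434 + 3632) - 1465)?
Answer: -41950007/2172 ≈ -19314.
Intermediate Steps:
R = 11503 (R = 17104 - (7066 - 1465) = 17104 - 1*5601 = 17104 - 5601 = 11503)
r = 1/2172 (r = 1/(-9331 + 11503) = 1/2172 ≈ 0.00046040)
r - 19314 = 1/2172 - 19314 = -41950007/2172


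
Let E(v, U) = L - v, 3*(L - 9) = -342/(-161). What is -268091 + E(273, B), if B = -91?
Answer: -43205041/161 ≈ -2.6835e+5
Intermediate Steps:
L = 1563/161 (L = 9 + (-342/(-161))/3 = 9 + (-342*(-1/161))/3 = 9 + (⅓)*(342/161) = 9 + 114/161 = 1563/161 ≈ 9.7081)
E(v, U) = 1563/161 - v
-268091 + E(273, B) = -268091 + (1563/161 - 1*273) = -268091 + (1563/161 - 273) = -268091 - 42390/161 = -43205041/161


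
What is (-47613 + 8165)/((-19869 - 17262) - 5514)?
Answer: 39448/42645 ≈ 0.92503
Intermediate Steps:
(-47613 + 8165)/((-19869 - 17262) - 5514) = -39448/(-37131 - 5514) = -39448/(-42645) = -39448*(-1/42645) = 39448/42645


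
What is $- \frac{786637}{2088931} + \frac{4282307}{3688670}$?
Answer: $\frac{6043799541027}{7705377111770} \approx 0.78436$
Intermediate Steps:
$- \frac{786637}{2088931} + \frac{4282307}{3688670} = \frac{6043799541027}{7705377111770}$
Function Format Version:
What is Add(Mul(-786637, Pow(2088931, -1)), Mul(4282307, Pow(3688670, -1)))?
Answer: Rational(6043799541027, 7705377111770) ≈ 0.78436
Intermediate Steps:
Add(Mul(-786637, Pow(2088931, -1)), Mul(4282307, Pow(3688670, -1))) = Add(Mul(-786637, Rational(1, 2088931)), Mul(4282307, Rational(1, 3688670))) = Add(Rational(-786637, 2088931), Rational(4282307, 3688670)) = Rational(6043799541027, 7705377111770)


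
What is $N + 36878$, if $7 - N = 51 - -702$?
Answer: $36132$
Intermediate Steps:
$N = -746$ ($N = 7 - \left(51 - -702\right) = 7 - \left(51 + 702\right) = 7 - 753 = -746$)
$N + 36878 = -746 + 36878 = 36132$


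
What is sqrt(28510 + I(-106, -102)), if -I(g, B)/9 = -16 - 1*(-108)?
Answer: sqrt(27682) ≈ 166.38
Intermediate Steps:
I(g, B) = -828 (I(g, B) = -9*(-16 - 1*(-108)) = -9*(-16 + 108) = -9*92 = -828)
sqrt(28510 + I(-106, -102)) = sqrt(28510 - 828) = sqrt(27682)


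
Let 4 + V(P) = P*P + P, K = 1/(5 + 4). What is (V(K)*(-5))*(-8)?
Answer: -12560/81 ≈ -155.06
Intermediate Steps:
K = ⅑ (K = 1/9 = ⅑ ≈ 0.11111)
V(P) = -4 + P + P² (V(P) = -4 + (P*P + P) = -4 + (P² + P) = -4 + (P + P²) = -4 + P + P²)
(V(K)*(-5))*(-8) = ((-4 + ⅑ + (⅑)²)*(-5))*(-8) = ((-4 + ⅑ + 1/81)*(-5))*(-8) = -314/81*(-5)*(-8) = (1570/81)*(-8) = -12560/81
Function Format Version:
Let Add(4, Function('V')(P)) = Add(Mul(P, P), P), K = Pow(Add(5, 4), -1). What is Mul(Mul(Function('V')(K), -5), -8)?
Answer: Rational(-12560, 81) ≈ -155.06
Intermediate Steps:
K = Rational(1, 9) (K = Pow(9, -1) = Rational(1, 9) ≈ 0.11111)
Function('V')(P) = Add(-4, P, Pow(P, 2)) (Function('V')(P) = Add(-4, Add(Mul(P, P), P)) = Add(-4, Add(Pow(P, 2), P)) = Add(-4, Add(P, Pow(P, 2))) = Add(-4, P, Pow(P, 2)))
Mul(Mul(Function('V')(K), -5), -8) = Mul(Mul(Add(-4, Rational(1, 9), Pow(Rational(1, 9), 2)), -5), -8) = Mul(Mul(Add(-4, Rational(1, 9), Rational(1, 81)), -5), -8) = Mul(Mul(Rational(-314, 81), -5), -8) = Mul(Rational(1570, 81), -8) = Rational(-12560, 81)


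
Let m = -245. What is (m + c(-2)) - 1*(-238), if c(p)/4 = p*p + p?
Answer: 1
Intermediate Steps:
c(p) = 4*p + 4*p² (c(p) = 4*(p*p + p) = 4*(p² + p) = 4*(p + p²) = 4*p + 4*p²)
(m + c(-2)) - 1*(-238) = (-245 + 4*(-2)*(1 - 2)) - 1*(-238) = (-245 + 4*(-2)*(-1)) + 238 = (-245 + 8) + 238 = -237 + 238 = 1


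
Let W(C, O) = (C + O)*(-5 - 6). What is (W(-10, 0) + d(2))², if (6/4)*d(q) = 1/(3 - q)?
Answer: 110224/9 ≈ 12247.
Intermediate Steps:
W(C, O) = -11*C - 11*O (W(C, O) = (C + O)*(-11) = -11*C - 11*O)
d(q) = 2/(3*(3 - q))
(W(-10, 0) + d(2))² = ((-11*(-10) - 11*0) - 2/(-9 + 3*2))² = ((110 + 0) - 2/(-9 + 6))² = (110 - 2/(-3))² = (110 - 2*(-⅓))² = (110 + ⅔)² = (332/3)² = 110224/9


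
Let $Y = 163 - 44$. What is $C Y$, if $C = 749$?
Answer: $89131$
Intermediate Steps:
$Y = 119$ ($Y = 163 - 44 = 119$)
$C Y = 749 \cdot 119 = 89131$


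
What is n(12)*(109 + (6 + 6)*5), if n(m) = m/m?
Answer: 169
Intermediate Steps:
n(m) = 1
n(12)*(109 + (6 + 6)*5) = 1*(109 + (6 + 6)*5) = 1*(109 + 12*5) = 1*(109 + 60) = 1*169 = 169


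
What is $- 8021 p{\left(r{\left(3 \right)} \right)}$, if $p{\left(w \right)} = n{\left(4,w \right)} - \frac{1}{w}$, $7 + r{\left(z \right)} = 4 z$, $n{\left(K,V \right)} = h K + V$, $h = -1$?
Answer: $- \frac{32084}{5} \approx -6416.8$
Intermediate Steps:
$n{\left(K,V \right)} = V - K$ ($n{\left(K,V \right)} = - K + V = V - K$)
$r{\left(z \right)} = -7 + 4 z$
$p{\left(w \right)} = -4 + w - \frac{1}{w}$ ($p{\left(w \right)} = \left(w - 4\right) - \frac{1}{w} = \left(-4 + w\right) - \frac{1}{w} = -4 + w - \frac{1}{w}$)
$- 8021 p{\left(r{\left(3 \right)} \right)} = - 8021 \left(-4 + \left(-7 + 4 \cdot 3\right) - \frac{1}{-7 + 4 \cdot 3}\right) = - 8021 \left(-4 + \left(-7 + 12\right) - \frac{1}{-7 + 12}\right) = - 8021 \left(-4 + 5 - \frac{1}{5}\right) = \left(-8021\right) \frac{4}{5} = - \frac{32084}{5}$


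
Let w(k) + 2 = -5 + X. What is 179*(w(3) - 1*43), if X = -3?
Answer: -9487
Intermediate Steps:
w(k) = -10 (w(k) = -2 + (-5 - 3) = -2 - 8 = -10)
179*(w(3) - 1*43) = 179*(-10 - 1*43) = 179*(-10 - 43) = 179*(-53) = -9487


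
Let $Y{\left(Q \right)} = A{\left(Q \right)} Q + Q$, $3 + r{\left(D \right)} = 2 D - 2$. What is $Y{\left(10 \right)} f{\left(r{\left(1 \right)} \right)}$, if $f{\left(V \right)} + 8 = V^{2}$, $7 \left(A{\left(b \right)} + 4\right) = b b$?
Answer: $\frac{790}{7} \approx 112.86$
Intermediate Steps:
$A{\left(b \right)} = -4 + \frac{b^{2}}{7}$ ($A{\left(b \right)} = -4 + \frac{b b}{7} = -4 + \frac{b^{2}}{7}$)
$r{\left(D \right)} = -5 + 2 D$ ($r{\left(D \right)} = -3 + \left(2 D - 2\right) = -3 + \left(-2 + 2 D\right) = -5 + 2 D$)
$Y{\left(Q \right)} = Q + Q \left(-4 + \frac{Q^{2}}{7}\right)$ ($Y{\left(Q \right)} = \left(-4 + \frac{Q^{2}}{7}\right) Q + Q = Q \left(-4 + \frac{Q^{2}}{7}\right) + Q = Q + Q \left(-4 + \frac{Q^{2}}{7}\right)$)
$f{\left(V \right)} = -8 + V^{2}$
$Y{\left(10 \right)} f{\left(r{\left(1 \right)} \right)} = \frac{1}{7} \cdot 10 \left(-21 + 10^{2}\right) \left(-8 + \left(-5 + 2 \cdot 1\right)^{2}\right) = \frac{1}{7} \cdot 10 \left(-21 + 100\right) \left(-8 + \left(-5 + 2\right)^{2}\right) = \frac{1}{7} \cdot 10 \cdot 79 \left(-8 + \left(-3\right)^{2}\right) = \frac{790 \left(-8 + 9\right)}{7} = \frac{790}{7} \cdot 1 = \frac{790}{7}$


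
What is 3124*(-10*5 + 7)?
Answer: -134332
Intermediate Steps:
3124*(-10*5 + 7) = 3124*(-50 + 7) = 3124*(-43) = -134332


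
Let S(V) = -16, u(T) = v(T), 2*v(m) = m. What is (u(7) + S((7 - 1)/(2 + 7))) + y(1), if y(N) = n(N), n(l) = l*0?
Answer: -25/2 ≈ -12.500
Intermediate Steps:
v(m) = m/2
u(T) = T/2
n(l) = 0
y(N) = 0
(u(7) + S((7 - 1)/(2 + 7))) + y(1) = ((½)*7 - 16) + 0 = (7/2 - 16) + 0 = -25/2 + 0 = -25/2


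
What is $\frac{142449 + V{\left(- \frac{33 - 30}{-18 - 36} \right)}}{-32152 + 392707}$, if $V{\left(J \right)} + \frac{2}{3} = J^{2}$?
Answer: $\frac{46153261}{116819820} \approx 0.39508$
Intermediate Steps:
$V{\left(J \right)} = - \frac{2}{3} + J^{2}$
$\frac{142449 + V{\left(- \frac{33 - 30}{-18 - 36} \right)}}{-32152 + 392707} = \frac{142449 - \left(\frac{2}{3} - \left(- \frac{33 - 30}{-18 - 36}\right)^{2}\right)}{-32152 + 392707} = \frac{142449 - \left(\frac{2}{3} - \left(- \frac{3}{-54}\right)^{2}\right)}{360555} = \left(142449 - \left(\frac{2}{3} - \left(- \frac{3 \left(-1\right)}{54}\right)^{2}\right)\right) \frac{1}{360555} = \left(142449 - \left(\frac{2}{3} - \left(\left(-1\right) \left(- \frac{1}{18}\right)\right)^{2}\right)\right) \frac{1}{360555} = \left(142449 - \left(\frac{2}{3} - \left(\frac{1}{18}\right)^{2}\right)\right) \frac{1}{360555} = \left(142449 + \left(- \frac{2}{3} + \frac{1}{324}\right)\right) \frac{1}{360555} = \left(142449 - \frac{215}{324}\right) \frac{1}{360555} = \frac{46153261}{324} \cdot \frac{1}{360555} = \frac{46153261}{116819820}$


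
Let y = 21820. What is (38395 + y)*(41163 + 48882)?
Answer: 5422059675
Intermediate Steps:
(38395 + y)*(41163 + 48882) = (38395 + 21820)*(41163 + 48882) = 60215*90045 = 5422059675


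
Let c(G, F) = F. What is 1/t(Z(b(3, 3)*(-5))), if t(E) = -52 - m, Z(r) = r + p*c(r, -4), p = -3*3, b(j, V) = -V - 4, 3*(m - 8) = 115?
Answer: -3/295 ≈ -0.010169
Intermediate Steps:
m = 139/3 (m = 8 + (⅓)*115 = 8 + 115/3 = 139/3 ≈ 46.333)
b(j, V) = -4 - V
p = -9
Z(r) = 36 + r (Z(r) = r - 9*(-4) = r + 36 = 36 + r)
t(E) = -295/3 (t(E) = -52 - 1*139/3 = -52 - 139/3 = -295/3)
1/t(Z(b(3, 3)*(-5))) = 1/(-295/3) = -3/295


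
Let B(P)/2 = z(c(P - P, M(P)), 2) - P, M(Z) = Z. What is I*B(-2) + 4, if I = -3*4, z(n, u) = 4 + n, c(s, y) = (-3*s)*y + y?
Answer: -92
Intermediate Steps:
c(s, y) = y - 3*s*y (c(s, y) = -3*s*y + y = y - 3*s*y)
B(P) = 8 (B(P) = 2*((4 + P*(1 - 3*(P - P))) - P) = 2*((4 + P*(1 - 3*0)) - P) = 2*((4 + P*(1 + 0)) - P) = 2*((4 + P*1) - P) = 2*((4 + P) - P) = 2*4 = 8)
I = -12
I*B(-2) + 4 = -12*8 + 4 = -96 + 4 = -92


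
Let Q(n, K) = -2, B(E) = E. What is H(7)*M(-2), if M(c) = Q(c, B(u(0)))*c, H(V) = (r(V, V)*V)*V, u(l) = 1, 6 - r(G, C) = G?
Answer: -196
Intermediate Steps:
r(G, C) = 6 - G
H(V) = V²*(6 - V) (H(V) = ((6 - V)*V)*V = (V*(6 - V))*V = V²*(6 - V))
M(c) = -2*c
H(7)*M(-2) = (7²*(6 - 1*7))*(-2*(-2)) = (49*(6 - 7))*4 = (49*(-1))*4 = -49*4 = -196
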